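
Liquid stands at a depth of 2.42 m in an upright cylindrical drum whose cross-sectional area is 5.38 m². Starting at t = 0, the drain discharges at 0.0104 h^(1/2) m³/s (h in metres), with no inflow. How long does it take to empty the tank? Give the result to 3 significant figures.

With no inflow, A dh/dt = −0.0104 √h.
∫ h^(−1/2) dh = −(0.0104/A) ∫ dt, giving 2√h = 2√h₀ − (0.0104/A) t.
Tank is empty when √h = 0: t_empty = 2A√h₀/0.0104.
t_empty = 2·5.38·√2.42/0.0104 = 10.760·1.5556/0.0104 = 1609.5 s.

1610 s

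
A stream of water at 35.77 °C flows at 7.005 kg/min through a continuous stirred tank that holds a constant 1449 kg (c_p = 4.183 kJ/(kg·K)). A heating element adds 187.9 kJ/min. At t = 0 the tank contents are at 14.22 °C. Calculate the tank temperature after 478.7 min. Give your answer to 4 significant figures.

M c_p dT/dt = ṁ c_p (T_in − T) + Q̇.
τ = M/ṁ = 206.852 min; T_ss = T_in + Q̇/(ṁ c_p) = 35.77 + 187.9/(7.005·4.183) = 42.1826 °C.
Integrating: T(t) = T_ss + (T₀ − T_ss) e^(−t/τ).
T(478.7) = 42.1826 + (-27.9626)·e^(−478.7/206.852) = 42.1826 + (-27.9626)·0.0988440 = 39.4186 °C.

39.42 °C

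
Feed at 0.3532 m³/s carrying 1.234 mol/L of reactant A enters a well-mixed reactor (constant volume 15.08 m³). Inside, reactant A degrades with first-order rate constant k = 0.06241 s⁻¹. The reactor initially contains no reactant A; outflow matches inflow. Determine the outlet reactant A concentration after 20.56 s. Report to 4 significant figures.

0.2791 mol/L

Accumulation = in − out − consumed: V dC/dt = Q C_in − Q C − k V C.
dC/dt = (Q/V) C_in − (Q/V + k) C; effective rate a = Q/V + k = 0.0234218 + 0.06241 = 0.0858318 s⁻¹.
C_ss = Q C_in/(Q + kV) = 0.336734 mol/L; C(t) = C_ss + (C₀ − C_ss) e^(−a t).
C(20.56) = 0.336734 + (-0.336734)·e^(−0.0858318·20.56) = 0.336734 + (-0.336734)·0.171238 = 0.279072 mol/L.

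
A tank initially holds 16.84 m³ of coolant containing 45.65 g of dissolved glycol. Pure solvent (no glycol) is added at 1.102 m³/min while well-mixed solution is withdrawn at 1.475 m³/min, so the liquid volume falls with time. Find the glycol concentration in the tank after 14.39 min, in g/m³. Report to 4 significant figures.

Let m(t) be the amount of glycol. Volume: V(t) = V₀ + (Q_in − Q_out) t = 16.84 − 0.373000 t; V(14.39) = 11.4725 m³.
Species balance (pure solvent in): dm/dt = −Q_out · m/V(t).
dm/m = −Q_out dt/(V₀ − 0.373000 t); integrating gives ln(m/m₀) = −(Q_out/(Q_in−Q_out)) ln(V/V₀).
m = m₀ (V₀/V)^(Q_out/(Q_in−Q_out)) = 45.65 × (16.84/11.4725)^(-3.95442) = 10.0070 g.
C = m/V = 10.0070/11.4725 = 0.872262 g/m³.

0.8723 g/m³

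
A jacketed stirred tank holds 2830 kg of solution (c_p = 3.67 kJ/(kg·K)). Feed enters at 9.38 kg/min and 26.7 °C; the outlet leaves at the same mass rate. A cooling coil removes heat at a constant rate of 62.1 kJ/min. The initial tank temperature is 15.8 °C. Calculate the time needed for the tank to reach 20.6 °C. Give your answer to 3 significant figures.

Unsteady energy balance on the tank contents: M c_p dT/dt = ṁ c_p (T_in − T) − 62.1.
τ = M/ṁ = 301.71 min; T_ss = T_in − Q̇/(ṁ c_p) = 24.896 °C.
T(t) = T_ss + (T₀ − T_ss) e^(−t/τ). Set T = 20.6:
e^(−t/τ) = (20.6 − 24.896)/(15.8 − 24.896) = 0.47230
t = −301.71 · ln(0.47230) = 226.32 min.

226 min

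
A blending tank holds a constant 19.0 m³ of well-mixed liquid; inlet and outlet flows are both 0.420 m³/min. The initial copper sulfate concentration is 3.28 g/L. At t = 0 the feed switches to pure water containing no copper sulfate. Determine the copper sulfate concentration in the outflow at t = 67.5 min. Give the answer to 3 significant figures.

Accumulation = in − out for the solute gives V dC/dt = Q(C_in − C).
So dC/dt = (C_in − C)/τ with τ = V/Q = 19.0/0.420 = 45.238 min.
C approaches C_in exponentially: C(t) = C_in + (C₀ − C_in) e^(−t/τ).
C(67.5) = 0 + (3.28 − 0)·e^(−67.5/45.238) = 0 + (3.2800)·0.22490 = 0.73767 g/L.

0.738 g/L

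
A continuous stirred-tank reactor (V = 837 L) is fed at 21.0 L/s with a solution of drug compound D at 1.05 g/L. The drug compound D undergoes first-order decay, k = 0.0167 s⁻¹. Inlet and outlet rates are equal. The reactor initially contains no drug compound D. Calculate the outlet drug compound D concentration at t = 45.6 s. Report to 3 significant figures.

0.537 g/L

Accumulation = in − out − consumed: V dC/dt = Q C_in − Q C − k V C.
dC/dt = (Q/V) C_in − (Q/V + k) C; effective rate a = Q/V + k = 0.025090 + 0.0167 = 0.041790 s⁻¹.
C_ss = Q C_in/(Q + kV) = 0.63040 g/L; C(t) = C_ss + (C₀ − C_ss) e^(−a t).
C(45.6) = 0.63040 + (-0.63040)·e^(−0.041790·45.6) = 0.63040 + (-0.63040)·0.14873 = 0.53664 g/L.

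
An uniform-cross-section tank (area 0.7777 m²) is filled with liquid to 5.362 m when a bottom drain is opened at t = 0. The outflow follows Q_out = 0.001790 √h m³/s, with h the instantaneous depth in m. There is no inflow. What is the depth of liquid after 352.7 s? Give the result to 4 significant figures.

3.647 m

Accumulation of liquid (constant cross-section A): A dh/dt = −0.001790 √h.
Separate and integrate: 2(√h − √h₀) = −(0.001790/A) t.
√h = √5.362 − 0.001790·352.7/(2·0.7777) = 2.31560 − 0.405898 = 1.90970.
h = 1.90970² = 3.64696 m.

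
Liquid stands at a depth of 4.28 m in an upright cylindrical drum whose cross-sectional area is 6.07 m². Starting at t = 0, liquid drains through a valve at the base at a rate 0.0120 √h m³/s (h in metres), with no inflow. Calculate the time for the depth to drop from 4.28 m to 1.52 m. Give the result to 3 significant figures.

846 s

With no inflow, A dh/dt = −0.0120 √h.
∫ h^(−1/2) dh = −(0.0120/A) ∫ dt, giving 2√h = 2√h₀ − (0.0120/A) t.
t = 2A(√h₀ − √h)/0.0120 = 2·6.07·(√4.28 − √1.52)/0.0120
  = 12.140 × (2.0688 − 1.2329) / 0.0120 = 845.69 s.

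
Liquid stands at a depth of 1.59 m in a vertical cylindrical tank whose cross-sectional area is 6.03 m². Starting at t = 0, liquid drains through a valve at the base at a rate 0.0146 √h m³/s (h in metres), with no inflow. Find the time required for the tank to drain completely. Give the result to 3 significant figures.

With no inflow, A dh/dt = −0.0146 √h.
Separate and integrate: 2(√h − √h₀) = −(0.0146/A) t.
Tank is empty when √h = 0: t_empty = 2A√h₀/0.0146.
t_empty = 2·6.03·√1.59/0.0146 = 12.060·1.2610/0.0146 = 1041.6 s.

1040 s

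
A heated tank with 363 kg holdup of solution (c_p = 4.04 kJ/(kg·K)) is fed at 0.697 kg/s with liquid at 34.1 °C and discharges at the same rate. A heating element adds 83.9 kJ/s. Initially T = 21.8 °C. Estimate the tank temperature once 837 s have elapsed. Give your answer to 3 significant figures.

55.5 °C

Unsteady energy balance on the tank contents: M c_p dT/dt = ṁ c_p (T_in − T) + 83.9.
Rearrange: dT/dt = (T_ss − T)/τ with τ = M/ṁ = 520.80 s and T_ss = T_in + Q̇/(ṁ c_p) = 63.895 °C.
Integrating: T(t) = T_ss + (T₀ − T_ss) e^(−t/τ).
T(837) = 63.895 + (-42.095)·e^(−837/520.80) = 63.895 + (-42.095)·0.20046 = 55.457 °C.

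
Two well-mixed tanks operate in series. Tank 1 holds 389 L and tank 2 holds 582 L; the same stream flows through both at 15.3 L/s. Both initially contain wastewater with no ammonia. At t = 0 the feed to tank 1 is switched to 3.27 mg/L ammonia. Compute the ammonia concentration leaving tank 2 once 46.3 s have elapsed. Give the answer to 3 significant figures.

Each tank obeys Vᵢ dCᵢ/dt = Q(Cᵢ₋₁ − Cᵢ), so τᵢ = Vᵢ/Q.
τ₁ = 389/15.3 = 25.425 s; τ₂ = 582/15.3 = 38.039 s.
Solving the cascade with C₁(0)=C₂(0)=0 gives C₂(t) = C_in[1 − (τ₁ e^(−t/τ₁) − τ₂ e^(−t/τ₂))/(τ₁ − τ₂)].
At t = 46.3: e^(−t/τ₁) = 0.16186, e^(−t/τ₂) = 0.29607.
C₂ = 3.27·[1 − (25.425·0.16186 − 38.039·0.29607)/(-12.614)] = 3.27·0.43342 = 1.4173 mg/L.

1.42 mg/L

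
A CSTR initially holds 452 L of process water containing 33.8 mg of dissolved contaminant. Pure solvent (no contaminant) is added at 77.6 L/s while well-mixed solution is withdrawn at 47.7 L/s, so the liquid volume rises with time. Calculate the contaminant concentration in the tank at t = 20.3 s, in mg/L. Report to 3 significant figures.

Total volume: dV/dt = Q_in − Q_out = 29.900 L/s, so V(t) = 452 + 29.900 t and V(20.3) = 1059.0 L.
No contaminant enters, so dm/dt = −Q_out · (m/V).
Separate: dm/m = −Q_out dt/V(t) ⇒ ln(m/m₀) = −(Q_out/(Q_in−Q_out)) ln(V/V₀).
m = m₀ (V₀/V)^(Q_out/(Q_in−Q_out)) = 33.8 × (452/1059.0)^(1.5953) = 8.6907 mg.
C = m/V = 8.6907/1059.0 = 0.0082068 mg/L.

0.00821 mg/L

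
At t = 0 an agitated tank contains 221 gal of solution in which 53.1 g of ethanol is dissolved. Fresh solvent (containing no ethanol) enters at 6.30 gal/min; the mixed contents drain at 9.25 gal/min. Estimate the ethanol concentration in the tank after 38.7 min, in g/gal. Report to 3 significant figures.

Total volume: dV/dt = Q_in − Q_out = -2.9500 gal/min, so V(t) = 221 − 2.9500 t and V(38.7) = 106.83 gal.
Species balance (pure solvent in): dm/dt = −Q_out · m/V(t).
Separate: dm/m = −Q_out dt/V(t) ⇒ ln(m/m₀) = −(Q_out/(Q_in−Q_out)) ln(V/V₀).
m = m₀ (V₀/V)^(Q_out/(Q_in−Q_out)) = 53.1 × (221/106.83)^(-3.1356) = 5.4357 g.
C = m/V = 5.4357/106.83 = 0.050879 g/gal.

0.0509 g/gal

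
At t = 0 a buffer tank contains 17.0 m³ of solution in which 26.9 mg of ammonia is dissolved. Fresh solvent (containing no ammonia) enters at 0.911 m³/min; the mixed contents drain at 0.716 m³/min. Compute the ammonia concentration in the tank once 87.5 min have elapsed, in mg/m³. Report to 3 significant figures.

0.0615 mg/m³

Let m(t) be the amount of ammonia. Volume: V(t) = V₀ + (Q_in − Q_out) t = 17.0 + 0.19500 t; V(87.5) = 34.063 m³.
No ammonia enters, so dm/dt = −Q_out · (m/V).
dm/m = −Q_out dt/(V₀ + 0.19500 t); integrating gives ln(m/m₀) = −(Q_out/(Q_in−Q_out)) ln(V/V₀).
m = m₀ (V₀/V)^(Q_out/(Q_in−Q_out)) = 26.9 × (17.0/34.063)^(3.6718) = 2.0965 mg.
C = m/V = 2.0965/34.063 = 0.061550 mg/m³.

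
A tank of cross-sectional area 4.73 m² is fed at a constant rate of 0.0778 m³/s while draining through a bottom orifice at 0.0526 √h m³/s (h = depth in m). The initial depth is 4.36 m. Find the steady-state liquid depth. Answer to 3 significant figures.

2.19 m

A dh/dt = Q_in − 0.0526 √h. Steady state requires inflow = outflow:
Q_in = 0.0526 √h_ss ⇒ √h_ss = 0.0778/0.0526 = 1.4791.
h_ss = 1.4791² = 2.1877 m. (Since h₀ = 4.36 m > h_ss, the level will fall toward this value.)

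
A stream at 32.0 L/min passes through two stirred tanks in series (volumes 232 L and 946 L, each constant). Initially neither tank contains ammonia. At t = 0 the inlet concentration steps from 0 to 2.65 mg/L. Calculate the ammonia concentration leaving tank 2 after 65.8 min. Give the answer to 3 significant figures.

2.27 mg/L

Species balance on tank i: dCᵢ/dt = (Cᵢ₋₁ − Cᵢ)/τᵢ with τᵢ = Vᵢ/Q.
τ₁ = 232/32.0 = 7.2500 min; τ₂ = 946/32.0 = 29.562 min.
Tank 1: C₁ = C_in(1 − e^(−t/τ₁)). Tank 2 (τ₁ ≠ τ₂): C₂ = C_in[1 − (τ₁ e^(−t/τ₁) − τ₂ e^(−t/τ₂))/(τ₁ − τ₂)].
At t = 65.8: e^(−t/τ₁) = 0.00011439, e^(−t/τ₂) = 0.10798.
C₂ = 2.65·[1 − (7.2500·0.00011439 − 29.562·0.10798)/(-22.312)] = 2.65·0.85697 = 2.2710 mg/L.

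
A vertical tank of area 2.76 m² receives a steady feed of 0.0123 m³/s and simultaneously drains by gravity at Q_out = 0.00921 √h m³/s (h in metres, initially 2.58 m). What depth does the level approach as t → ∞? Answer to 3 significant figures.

1.78 m

A dh/dt = Q_in − 0.00921 √h. Steady state requires inflow = outflow:
Q_in = 0.00921 √h_ss ⇒ √h_ss = 0.0123/0.00921 = 1.3355.
h_ss = 1.3355² = 1.7836 m. (Since h₀ = 2.58 m > h_ss, the level will fall toward this value.)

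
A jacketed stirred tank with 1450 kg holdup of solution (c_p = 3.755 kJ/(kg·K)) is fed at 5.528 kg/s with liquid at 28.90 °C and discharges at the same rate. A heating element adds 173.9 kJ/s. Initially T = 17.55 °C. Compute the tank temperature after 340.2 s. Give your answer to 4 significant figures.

31.88 °C

M c_p dT/dt = ṁ c_p (T_in − T) + Q̇.
Rearrange: dT/dt = (T_ss − T)/τ with τ = M/ṁ = 262.301 s and T_ss = T_in + Q̇/(ṁ c_p) = 37.2776 °C.
T approaches T_ss exponentially: T(t) = T_ss + (T₀ − T_ss) e^(−t/τ).
T(340.2) = 37.2776 + (-19.7276)·e^(−340.2/262.301) = 37.2776 + (-19.7276)·0.273355 = 31.8850 °C.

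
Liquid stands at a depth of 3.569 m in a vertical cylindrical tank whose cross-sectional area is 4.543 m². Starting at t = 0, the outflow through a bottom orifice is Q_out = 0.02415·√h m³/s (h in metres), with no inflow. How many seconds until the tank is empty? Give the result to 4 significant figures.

With no inflow, A dh/dt = −0.02415 √h.
∫ h^(−1/2) dh = −(0.02415/A) ∫ dt, giving 2√h = 2√h₀ − (0.02415/A) t.
Tank is empty when √h = 0: t_empty = 2A√h₀/0.02415.
t_empty = 2·4.543·√3.569/0.02415 = 9.08600·1.88918/0.02415 = 710.770 s.

710.8 s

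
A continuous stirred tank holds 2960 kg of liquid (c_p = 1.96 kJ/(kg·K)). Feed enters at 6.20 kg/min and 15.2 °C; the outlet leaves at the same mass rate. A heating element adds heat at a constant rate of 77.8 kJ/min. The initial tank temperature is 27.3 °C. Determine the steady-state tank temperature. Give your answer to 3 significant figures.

21.6 °C

M c_p dT/dt = ṁ c_p (T_in − T) + Q̇.
At steady state dT/dt = 0 ⇒ T_ss = T_in + Q̇/(ṁ c_p) = 15.2 + 77.8/(6.20·1.96) = 21.602 °C.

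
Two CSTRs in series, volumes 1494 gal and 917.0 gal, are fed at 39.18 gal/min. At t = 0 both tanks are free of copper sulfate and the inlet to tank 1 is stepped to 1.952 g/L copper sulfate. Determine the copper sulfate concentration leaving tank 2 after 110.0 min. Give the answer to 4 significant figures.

Species balance on tank i: dCᵢ/dt = (Cᵢ₋₁ − Cᵢ)/τᵢ with τᵢ = Vᵢ/Q.
τ₁ = 1494/39.18 = 38.1317 min; τ₂ = 917.0/39.18 = 23.4048 min.
Solving the cascade with C₁(0)=C₂(0)=0 gives C₂(t) = C_in[1 − (τ₁ e^(−t/τ₁) − τ₂ e^(−t/τ₂))/(τ₁ − τ₂)].
At t = 110.0: e^(−t/τ₁) = 0.0558694, e^(−t/τ₂) = 0.00909627.
C₂ = 1.952·[1 − (38.1317·0.0558694 − 23.4048·0.00909627)/(14.7269)] = 1.952·0.869796 = 1.69784 g/L.

1.698 g/L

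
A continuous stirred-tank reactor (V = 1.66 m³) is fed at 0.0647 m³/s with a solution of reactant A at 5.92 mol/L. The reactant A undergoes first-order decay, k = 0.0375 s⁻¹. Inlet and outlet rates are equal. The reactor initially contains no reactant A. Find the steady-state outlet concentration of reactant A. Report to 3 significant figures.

V dC/dt = Q(C_in − C) − k V C.
At steady state: 0 = Q C_in − (Q + kV) C_ss, so C_ss = Q C_in/(Q + kV).
C_ss = 0.0647·5.92/(0.0647 + 0.0375·1.66) = 0.38302/0.12695 = 3.0171 mol/L.

3.02 mol/L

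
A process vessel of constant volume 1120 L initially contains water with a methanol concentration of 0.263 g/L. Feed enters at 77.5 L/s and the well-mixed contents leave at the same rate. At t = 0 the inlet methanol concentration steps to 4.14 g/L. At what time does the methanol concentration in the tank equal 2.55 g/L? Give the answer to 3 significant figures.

Species balance on the tank: V dC/dt = Q(C_in − C), so τ = V/Q = 14.452 s.
C(t) = C_in + (C₀ − C_in) e^(−t/τ). Set C = 2.55 and solve for t:
e^(−t/τ) = (C − C_in)/(C₀ − C_in) = (2.55 − 4.14)/(0.263 − 4.14) = 0.41011
t = −τ ln(…) = 14.452 × 0.89133 = 12.881 s.

12.9 s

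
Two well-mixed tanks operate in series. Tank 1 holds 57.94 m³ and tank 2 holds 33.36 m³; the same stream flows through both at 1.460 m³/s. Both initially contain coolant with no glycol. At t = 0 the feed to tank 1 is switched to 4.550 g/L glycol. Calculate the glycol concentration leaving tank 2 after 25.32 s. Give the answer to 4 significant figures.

0.9224 g/L

Time constants: τᵢ = Vᵢ/Q for each well-mixed tank.
τ₁ = 57.94/1.460 = 39.6849 s; τ₂ = 33.36/1.460 = 22.8493 s.
Tank 1: C₁ = C_in(1 − e^(−t/τ₁)). Tank 2 (τ₁ ≠ τ₂): C₂ = C_in[1 − (τ₁ e^(−t/τ₁) − τ₂ e^(−t/τ₂))/(τ₁ − τ₂)].
At t = 25.32: e^(−t/τ₁) = 0.528335, e^(−t/τ₂) = 0.330176.
C₂ = 4.550·[1 − (39.6849·0.528335 − 22.8493·0.330176)/(16.8356)] = 4.550·0.202724 = 0.922396 g/L.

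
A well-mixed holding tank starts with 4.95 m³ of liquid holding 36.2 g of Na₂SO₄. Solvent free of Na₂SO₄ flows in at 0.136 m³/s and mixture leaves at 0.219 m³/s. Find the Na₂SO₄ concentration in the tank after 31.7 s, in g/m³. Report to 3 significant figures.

Let m(t) be the amount of Na₂SO₄. Volume: V(t) = V₀ + (Q_in − Q_out) t = 4.95 − 0.083000 t; V(31.7) = 2.3189 m³.
Solute balance: dm/dt = 0 − Q_out C = −Q_out m/V(t).
dm/m = −Q_out dt/(V₀ − 0.083000 t); integrating gives ln(m/m₀) = −(Q_out/(Q_in−Q_out)) ln(V/V₀).
m = m₀ (V₀/V)^(Q_out/(Q_in−Q_out)) = 36.2 × (4.95/2.3189)^(-2.6386) = 4.8952 g.
C = m/V = 4.8952/2.3189 = 2.1110 g/m³.

2.11 g/m³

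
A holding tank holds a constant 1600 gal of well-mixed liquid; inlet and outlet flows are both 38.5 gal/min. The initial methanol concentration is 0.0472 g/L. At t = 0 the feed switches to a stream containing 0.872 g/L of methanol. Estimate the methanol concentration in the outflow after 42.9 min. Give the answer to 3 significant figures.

0.578 g/L

Transient balance on the dissolved component: V dC/dt = Q(C_in − C).
Time constant τ = V/Q = 1600/38.5 = 41.558 min.
Solution: C(t) = C_in + (C₀ − C_in) e^(−t/τ).
C(42.9) = 0.872 + (0.0472 − 0.872)·e^(−42.9/41.558) = 0.872 + (-0.82480)·0.35619 = 0.57821 g/L.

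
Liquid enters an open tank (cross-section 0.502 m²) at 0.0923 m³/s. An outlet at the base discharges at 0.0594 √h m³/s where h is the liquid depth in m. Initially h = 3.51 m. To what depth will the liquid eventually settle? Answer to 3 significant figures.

2.41 m

Volume balance on the tank: A dh/dt = Q_in − 0.0594 √h. At steady state dh/dt = 0:
Q_in = 0.0594 √h_ss ⇒ √h_ss = 0.0923/0.0594 = 1.5539.
h_ss = 1.5539² = 2.4145 m. (Since h₀ = 3.51 m > h_ss, the level will fall toward this value.)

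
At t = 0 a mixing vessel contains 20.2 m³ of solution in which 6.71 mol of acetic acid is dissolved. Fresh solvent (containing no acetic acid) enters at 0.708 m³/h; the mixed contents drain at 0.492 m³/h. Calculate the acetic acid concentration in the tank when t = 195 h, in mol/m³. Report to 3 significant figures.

0.00827 mol/m³

Total volume: dV/dt = Q_in − Q_out = 0.21600 m³/h, so V(t) = 20.2 + 0.21600 t and V(195) = 62.320 m³.
Species balance (pure solvent in): dm/dt = −Q_out · m/V(t).
Separate: dm/m = −Q_out dt/V(t) ⇒ ln(m/m₀) = −(Q_out/(Q_in−Q_out)) ln(V/V₀).
m = m₀ (V₀/V)^(Q_out/(Q_in−Q_out)) = 6.71 × (20.2/62.320)^(2.2778) = 0.51554 mol.
C = m/V = 0.51554/62.320 = 0.0082724 mol/m³.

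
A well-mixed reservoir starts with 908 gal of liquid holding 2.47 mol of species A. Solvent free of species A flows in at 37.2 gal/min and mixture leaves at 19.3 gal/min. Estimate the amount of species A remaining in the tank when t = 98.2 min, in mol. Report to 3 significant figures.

0.773 mol

Let m(t) be the amount of species A. Volume: V(t) = V₀ + (Q_in − Q_out) t = 908 + 17.900 t; V(98.2) = 2665.8 gal.
Solute balance: dm/dt = 0 − Q_out C = −Q_out m/V(t).
dm/m = −Q_out dt/(V₀ + 17.900 t); integrating gives ln(m/m₀) = −(Q_out/(Q_in−Q_out)) ln(V/V₀).
m = m₀ (V₀/V)^(Q_out/(Q_in−Q_out)) = 2.47 × (908/2665.8)^(1.0782) = 0.77335 mol.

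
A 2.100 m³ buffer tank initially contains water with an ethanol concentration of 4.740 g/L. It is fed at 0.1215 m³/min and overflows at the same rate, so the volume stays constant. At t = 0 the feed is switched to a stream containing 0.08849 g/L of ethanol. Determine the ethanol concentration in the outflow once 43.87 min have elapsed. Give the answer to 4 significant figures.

0.4560 g/L

Accumulation = in − out for the solute gives V dC/dt = Q(C_in − C).
So dC/dt = (C_in − C)/τ with τ = V/Q = 2.100/0.1215 = 17.2840 min.
This is linear first-order; C(t) = C_in + (C₀ − C_in) e^(−t/τ).
C(43.87) = 0.08849 + (4.740 − 0.08849)·e^(−43.87/17.2840) = 0.08849 + (4.65151)·0.0790091 = 0.456001 g/L.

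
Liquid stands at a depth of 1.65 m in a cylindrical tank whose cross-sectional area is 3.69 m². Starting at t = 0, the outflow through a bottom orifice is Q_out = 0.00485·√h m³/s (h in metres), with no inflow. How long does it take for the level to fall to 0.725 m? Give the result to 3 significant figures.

659 s

With no inflow, A dh/dt = −0.00485 √h.
Separate and integrate: 2(√h − √h₀) = −(0.00485/A) t.
t = 2A(√h₀ − √h)/0.00485 = 2·3.69·(√1.65 − √0.725)/0.00485
  = 7.3800 × (1.2845 − 0.85147) / 0.00485 = 658.96 s.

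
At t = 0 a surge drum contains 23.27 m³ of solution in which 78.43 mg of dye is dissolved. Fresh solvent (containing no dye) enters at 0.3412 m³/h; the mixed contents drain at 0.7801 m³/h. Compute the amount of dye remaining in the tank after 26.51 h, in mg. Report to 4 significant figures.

Total volume: dV/dt = Q_in − Q_out = -0.438900 m³/h, so V(t) = 23.27 − 0.438900 t and V(26.51) = 11.6348 m³.
No dye enters, so dm/dt = −Q_out · (m/V).
dm/m = −Q_out dt/(V₀ − 0.438900 t); integrating gives ln(m/m₀) = −(Q_out/(Q_in−Q_out)) ln(V/V₀).
m = m₀ (V₀/V)^(Q_out/(Q_in−Q_out)) = 78.43 × (23.27/11.6348)^(-1.77740) = 22.8779 mg.

22.88 mg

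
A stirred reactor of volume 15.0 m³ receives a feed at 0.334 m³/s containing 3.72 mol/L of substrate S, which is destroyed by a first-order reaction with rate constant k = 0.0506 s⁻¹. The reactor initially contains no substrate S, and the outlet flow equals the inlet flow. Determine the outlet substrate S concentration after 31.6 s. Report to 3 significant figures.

Accumulation = in − out − consumed: V dC/dt = Q C_in − Q C − k V C.
This is linear with rate a = Q/V + k = 0.072867 s⁻¹.
C_ss = Q C_in/(Q + kV) = 1.1368 mol/L; C(t) = C_ss + (C₀ − C_ss) e^(−a t).
C(31.6) = 1.1368 + (-1.1368)·e^(−0.072867·31.6) = 1.1368 + (-1.1368)·0.10000 = 1.0231 mol/L.

1.02 mol/L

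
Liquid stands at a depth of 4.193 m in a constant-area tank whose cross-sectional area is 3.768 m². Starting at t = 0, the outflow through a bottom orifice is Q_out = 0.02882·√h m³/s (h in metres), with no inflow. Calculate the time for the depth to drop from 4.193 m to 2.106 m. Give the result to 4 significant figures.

A dh/dt = −Q_out = −0.02882 √h.
∫ h^(−1/2) dh = −(0.02882/A) ∫ dt, giving 2√h = 2√h₀ − (0.02882/A) t.
t = 2A(√h₀ − √h)/0.02882 = 2·3.768·(√4.193 − √2.106)/0.02882
  = 7.53600 × (2.04768 − 1.45121) / 0.02882 = 155.969 s.

156.0 s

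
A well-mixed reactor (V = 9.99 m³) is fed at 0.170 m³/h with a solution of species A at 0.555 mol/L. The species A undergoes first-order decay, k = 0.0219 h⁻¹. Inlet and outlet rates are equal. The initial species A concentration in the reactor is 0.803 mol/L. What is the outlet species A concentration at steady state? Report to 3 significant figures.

V dC/dt = Q(C_in − C) − k V C.
At steady state: 0 = Q C_in − (Q + kV) C_ss, so C_ss = Q C_in/(Q + kV).
C_ss = 0.170·0.555/(0.170 + 0.0219·9.99) = 0.094350/0.38878 = 0.24268 mol/L.

0.243 mol/L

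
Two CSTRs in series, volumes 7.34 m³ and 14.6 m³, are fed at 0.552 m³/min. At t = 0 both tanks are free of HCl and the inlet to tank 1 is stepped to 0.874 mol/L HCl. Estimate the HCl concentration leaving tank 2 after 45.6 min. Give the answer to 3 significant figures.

0.589 mol/L

Time constants: τᵢ = Vᵢ/Q for each well-mixed tank.
τ₁ = 7.34/0.552 = 13.297 min; τ₂ = 14.6/0.552 = 26.449 min.
Tank 1: C₁ = C_in(1 − e^(−t/τ₁)). Tank 2 (τ₁ ≠ τ₂): C₂ = C_in[1 − (τ₁ e^(−t/τ₁) − τ₂ e^(−t/τ₂))/(τ₁ − τ₂)].
At t = 45.6: e^(−t/τ₁) = 0.032409, e^(−t/τ₂) = 0.17834.
C₂ = 0.874·[1 − (13.297·0.032409 − 26.449·0.17834)/(-13.152)] = 0.874·0.67412 = 0.58918 mol/L.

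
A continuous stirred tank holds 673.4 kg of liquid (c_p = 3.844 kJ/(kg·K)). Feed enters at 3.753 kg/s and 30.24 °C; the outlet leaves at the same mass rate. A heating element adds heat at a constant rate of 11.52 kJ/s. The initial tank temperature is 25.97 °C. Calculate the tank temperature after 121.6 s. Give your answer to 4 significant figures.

28.46 °C

M c_p dT/dt = ṁ c_p (T_in − T) + Q̇.
Rearrange: dT/dt = (T_ss − T)/τ with τ = M/ṁ = 179.430 s and T_ss = T_in + Q̇/(ṁ c_p) = 31.0385 °C.
This is linear first-order; T(t) = T_ss + (T₀ − T_ss) e^(−t/τ).
T(121.6) = 31.0385 + (-5.06853)·e^(−121.6/179.430) = 31.0385 + (-5.06853)·0.507782 = 28.4648 °C.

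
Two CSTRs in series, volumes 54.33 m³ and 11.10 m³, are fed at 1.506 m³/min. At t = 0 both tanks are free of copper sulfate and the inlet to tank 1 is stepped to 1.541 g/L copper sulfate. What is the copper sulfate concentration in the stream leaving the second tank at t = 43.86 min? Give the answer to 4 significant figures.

Time constants: τᵢ = Vᵢ/Q for each well-mixed tank.
τ₁ = 54.33/1.506 = 36.0757 min; τ₂ = 11.10/1.506 = 7.37052 min.
Solving the cascade with C₁(0)=C₂(0)=0 gives C₂(t) = C_in[1 − (τ₁ e^(−t/τ₁) − τ₂ e^(−t/τ₂))/(τ₁ − τ₂)].
At t = 43.86: e^(−t/τ₁) = 0.296480, e^(−t/τ₂) = 0.00260393.
C₂ = 1.541·[1 − (36.0757·0.296480 − 7.37052·0.00260393)/(28.7052)] = 1.541·0.628063 = 0.967845 g/L.

0.9678 g/L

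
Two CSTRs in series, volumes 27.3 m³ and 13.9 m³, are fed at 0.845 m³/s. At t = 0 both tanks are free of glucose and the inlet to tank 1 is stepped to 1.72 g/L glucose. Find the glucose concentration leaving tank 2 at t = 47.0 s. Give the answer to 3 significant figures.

1.00 g/L

Species balance on tank i: dCᵢ/dt = (Cᵢ₋₁ − Cᵢ)/τᵢ with τᵢ = Vᵢ/Q.
τ₁ = 27.3/0.845 = 32.308 s; τ₂ = 13.9/0.845 = 16.450 s.
Tank 1: C₁ = C_in(1 − e^(−t/τ₁)). Tank 2 (τ₁ ≠ τ₂): C₂ = C_in[1 − (τ₁ e^(−t/τ₁) − τ₂ e^(−t/τ₂))/(τ₁ − τ₂)].
At t = 47.0: e^(−t/τ₁) = 0.23346, e^(−t/τ₂) = 0.057430.
C₂ = 1.72·[1 − (32.308·0.23346 − 16.450·0.057430)/(15.858)] = 1.72·0.58395 = 1.0044 g/L.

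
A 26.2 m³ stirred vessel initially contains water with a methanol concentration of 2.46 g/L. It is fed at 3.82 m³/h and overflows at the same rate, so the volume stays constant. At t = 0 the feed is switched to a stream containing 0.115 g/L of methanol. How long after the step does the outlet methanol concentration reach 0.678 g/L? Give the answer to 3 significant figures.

Species balance: V dC/dt = Q(C_in − C) ⇒ τ = V/Q = 6.8586 h.
C(t) = C_in + (C₀ − C_in) e^(−t/τ). Set C = 0.678 and solve for t:
e^(−t/τ) = (C − C_in)/(C₀ − C_in) = (0.678 − 0.115)/(2.46 − 0.115) = 0.24009
t = −τ ln(…) = 6.8586 × 1.4268 = 9.7856 h.

9.79 h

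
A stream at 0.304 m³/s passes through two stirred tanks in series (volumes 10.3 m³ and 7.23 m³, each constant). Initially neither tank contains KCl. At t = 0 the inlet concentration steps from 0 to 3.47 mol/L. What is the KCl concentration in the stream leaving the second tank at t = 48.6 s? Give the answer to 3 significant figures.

1.76 mol/L

Time constants: τᵢ = Vᵢ/Q for each well-mixed tank.
τ₁ = 10.3/0.304 = 33.882 s; τ₂ = 7.23/0.304 = 23.783 s.
Solving the cascade with C₁(0)=C₂(0)=0 gives C₂(t) = C_in[1 − (τ₁ e^(−t/τ₁) − τ₂ e^(−t/τ₂))/(τ₁ − τ₂)].
At t = 48.6: e^(−t/τ₁) = 0.23826, e^(−t/τ₂) = 0.12958.
C₂ = 3.47·[1 − (33.882·0.23826 − 23.783·0.12958)/(10.099)] = 3.47·0.50580 = 1.7551 mol/L.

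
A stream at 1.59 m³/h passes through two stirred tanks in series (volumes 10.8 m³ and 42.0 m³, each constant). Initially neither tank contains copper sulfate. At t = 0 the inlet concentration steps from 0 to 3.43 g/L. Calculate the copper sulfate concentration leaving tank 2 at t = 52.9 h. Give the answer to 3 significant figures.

Each tank obeys Vᵢ dCᵢ/dt = Q(Cᵢ₋₁ − Cᵢ), so τᵢ = Vᵢ/Q.
τ₁ = 10.8/1.59 = 6.7925 h; τ₂ = 42.0/1.59 = 26.415 h.
Tank 1: C₁ = C_in(1 − e^(−t/τ₁)). Tank 2 (τ₁ ≠ τ₂): C₂ = C_in[1 − (τ₁ e^(−t/τ₁) − τ₂ e^(−t/τ₂))/(τ₁ − τ₂)].
At t = 52.9: e^(−t/τ₁) = 0.00041466, e^(−t/τ₂) = 0.13498.
C₂ = 3.43·[1 − (6.7925·0.00041466 − 26.415·0.13498)/(-19.623)] = 3.43·0.81844 = 2.8073 g/L.

2.81 g/L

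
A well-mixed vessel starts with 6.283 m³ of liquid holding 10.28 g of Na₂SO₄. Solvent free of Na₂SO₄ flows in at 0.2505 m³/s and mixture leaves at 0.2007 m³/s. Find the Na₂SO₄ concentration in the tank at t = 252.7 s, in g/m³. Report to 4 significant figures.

0.006482 g/m³

Let m(t) be the amount of Na₂SO₄. Volume: V(t) = V₀ + (Q_in − Q_out) t = 6.283 + 0.0498000 t; V(252.7) = 18.8675 m³.
Species balance (pure solvent in): dm/dt = −Q_out · m/V(t).
Separate: dm/m = −Q_out dt/V(t) ⇒ ln(m/m₀) = −(Q_out/(Q_in−Q_out)) ln(V/V₀).
m = m₀ (V₀/V)^(Q_out/(Q_in−Q_out)) = 10.28 × (6.283/18.8675)^(4.03012) = 0.122299 g.
C = m/V = 0.122299/18.8675 = 0.00648202 g/m³.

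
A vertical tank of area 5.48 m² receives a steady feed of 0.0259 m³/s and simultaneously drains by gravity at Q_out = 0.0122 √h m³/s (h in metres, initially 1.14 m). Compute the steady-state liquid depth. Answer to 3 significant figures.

A dh/dt = Q_in − 0.0122 √h. Steady state requires inflow = outflow:
Q_in = 0.0122 √h_ss ⇒ √h_ss = 0.0259/0.0122 = 2.1230.
h_ss = 2.1230² = 4.5069 m. (Since h₀ = 1.14 m < h_ss, the level will rise toward this value.)

4.51 m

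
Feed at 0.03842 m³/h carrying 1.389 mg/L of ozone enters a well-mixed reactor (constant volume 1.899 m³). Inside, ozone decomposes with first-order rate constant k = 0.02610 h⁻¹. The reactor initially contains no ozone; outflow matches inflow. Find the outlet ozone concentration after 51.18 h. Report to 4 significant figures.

Accumulation = in − out − consumed: V dC/dt = Q C_in − Q C − k V C.
dC/dt = (Q/V) C_in − (Q/V + k) C; effective rate a = Q/V + k = 0.0202317 + 0.02610 = 0.0463317 h⁻¹.
C_ss = Q C_in/(Q + kV) = 0.606536 mg/L; C(t) = C_ss + (C₀ − C_ss) e^(−a t).
C(51.18) = 0.606536 + (-0.606536)·e^(−0.0463317·51.18) = 0.606536 + (-0.606536)·0.0933633 = 0.549908 mg/L.

0.5499 mg/L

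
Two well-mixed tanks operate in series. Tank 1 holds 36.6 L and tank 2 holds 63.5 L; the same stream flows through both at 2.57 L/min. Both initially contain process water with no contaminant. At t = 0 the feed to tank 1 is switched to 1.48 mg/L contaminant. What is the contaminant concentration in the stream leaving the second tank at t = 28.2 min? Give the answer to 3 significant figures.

0.642 mg/L

Each tank obeys Vᵢ dCᵢ/dt = Q(Cᵢ₋₁ − Cᵢ), so τᵢ = Vᵢ/Q.
τ₁ = 36.6/2.57 = 14.241 min; τ₂ = 63.5/2.57 = 24.708 min.
Solving the cascade with C₁(0)=C₂(0)=0 gives C₂(t) = C_in[1 − (τ₁ e^(−t/τ₁) − τ₂ e^(−t/τ₂))/(τ₁ − τ₂)].
At t = 28.2: e^(−t/τ₁) = 0.13805, e^(−t/τ₂) = 0.31940.
C₂ = 1.48·[1 − (14.241·0.13805 − 24.708·0.31940)/(-10.467)] = 1.48·0.43386 = 0.64211 mg/L.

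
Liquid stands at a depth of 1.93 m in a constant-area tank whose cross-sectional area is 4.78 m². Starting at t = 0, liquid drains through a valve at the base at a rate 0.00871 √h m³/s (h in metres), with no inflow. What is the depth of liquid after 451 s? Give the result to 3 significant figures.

0.957 m

With no inflow, A dh/dt = −0.00871 √h.
This is separable: 2 d(√h)/dt = −0.00871/A, so √h = √h₀ − (0.00871/(2A)) t.
√h = √1.93 − 0.00871·451/(2·4.78) = 1.3892 − 0.41090 = 0.97834.
h = 0.97834² = 0.95716 m.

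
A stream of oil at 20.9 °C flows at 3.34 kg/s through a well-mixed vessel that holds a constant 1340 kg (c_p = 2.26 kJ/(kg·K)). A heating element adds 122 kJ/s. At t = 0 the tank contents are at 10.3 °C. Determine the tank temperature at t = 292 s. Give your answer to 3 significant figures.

24.1 °C

Heat balance on the well-mixed liquid: M c_p dT/dt = ṁ c_p (T_in − T) + 122.
τ = M/ṁ = 401.20 s; T_ss = T_in + Q̇/(ṁ c_p) = 20.9 + 122/(3.34·2.26) = 37.062 °C.
Integrating: T(t) = T_ss + (T₀ − T_ss) e^(−t/τ).
T(292) = 37.062 + (-26.762)·e^(−292/401.20) = 37.062 + (-26.762)·0.48296 = 24.137 °C.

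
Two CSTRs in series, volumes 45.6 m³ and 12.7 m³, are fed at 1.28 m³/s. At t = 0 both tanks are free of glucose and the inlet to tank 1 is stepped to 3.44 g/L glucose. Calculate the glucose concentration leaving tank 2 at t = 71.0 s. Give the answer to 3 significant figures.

2.79 g/L

Each tank obeys Vᵢ dCᵢ/dt = Q(Cᵢ₋₁ − Cᵢ), so τᵢ = Vᵢ/Q.
τ₁ = 45.6/1.28 = 35.625 s; τ₂ = 12.7/1.28 = 9.9219 s.
Tank 1: C₁ = C_in(1 − e^(−t/τ₁)). Tank 2 (τ₁ ≠ τ₂): C₂ = C_in[1 − (τ₁ e^(−t/τ₁) − τ₂ e^(−t/τ₂))/(τ₁ − τ₂)].
At t = 71.0: e^(−t/τ₁) = 0.13629, e^(−t/τ₂) = 0.00078024.
C₂ = 3.44·[1 − (35.625·0.13629 − 9.9219·0.00078024)/(25.703)] = 3.44·0.81140 = 2.7912 g/L.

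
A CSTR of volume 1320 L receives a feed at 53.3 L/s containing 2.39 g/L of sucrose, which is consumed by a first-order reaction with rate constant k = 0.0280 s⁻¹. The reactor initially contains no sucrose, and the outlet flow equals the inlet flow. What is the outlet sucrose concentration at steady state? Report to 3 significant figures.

1.41 g/L

V dC/dt = Q(C_in − C) − k V C.
At steady state: 0 = Q C_in − (Q + kV) C_ss, so C_ss = Q C_in/(Q + kV).
C_ss = 53.3·2.39/(53.3 + 0.0280·1320) = 127.39/90.260 = 1.4113 g/L.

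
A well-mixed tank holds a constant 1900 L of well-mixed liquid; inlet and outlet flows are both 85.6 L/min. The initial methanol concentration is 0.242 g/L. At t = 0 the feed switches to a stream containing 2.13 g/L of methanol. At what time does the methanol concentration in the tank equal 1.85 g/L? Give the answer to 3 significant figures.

42.4 min

Species balance: V dC/dt = Q(C_in − C) ⇒ τ = V/Q = 22.196 min.
C(t) = C_in + (C₀ − C_in) e^(−t/τ). Set C = 1.85 and solve for t:
e^(−t/τ) = (C − C_in)/(C₀ − C_in) = (1.85 − 2.13)/(0.242 − 2.13) = 0.14831
t = −τ ln(…) = 22.196 × 1.9085 = 42.361 min.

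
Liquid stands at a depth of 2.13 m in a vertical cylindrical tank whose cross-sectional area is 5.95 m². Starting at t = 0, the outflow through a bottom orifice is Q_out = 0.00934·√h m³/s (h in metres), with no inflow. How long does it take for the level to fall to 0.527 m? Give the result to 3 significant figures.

A dh/dt = −Q_out = −0.00934 √h.
This is separable: 2 d(√h)/dt = −0.00934/A, so √h = √h₀ − (0.00934/(2A)) t.
t = 2A(√h₀ − √h)/0.00934 = 2·5.95·(√2.13 − √0.527)/0.00934
  = 11.900 × (1.4595 − 0.72595) / 0.00934 = 934.55 s.

935 s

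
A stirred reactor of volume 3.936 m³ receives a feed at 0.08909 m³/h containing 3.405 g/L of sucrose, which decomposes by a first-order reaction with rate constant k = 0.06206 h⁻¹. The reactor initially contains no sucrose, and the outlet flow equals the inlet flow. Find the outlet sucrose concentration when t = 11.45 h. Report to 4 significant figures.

0.5649 g/L

Species balance: V dC/dt = Q C_in − Q C − k V C.
This is linear with rate a = Q/V + k = 0.0846947 h⁻¹.
C_ss = Q C_in/(Q + kV) = 0.909987 g/L; C(t) = C_ss + (C₀ − C_ss) e^(−a t).
C(11.45) = 0.909987 + (-0.909987)·e^(−0.0846947·11.45) = 0.909987 + (-0.909987)·0.379176 = 0.564941 g/L.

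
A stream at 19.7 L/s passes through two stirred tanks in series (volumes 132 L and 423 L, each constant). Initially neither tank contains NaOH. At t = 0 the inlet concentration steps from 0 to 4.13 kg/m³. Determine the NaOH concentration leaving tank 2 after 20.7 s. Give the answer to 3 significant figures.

Each tank obeys Vᵢ dCᵢ/dt = Q(Cᵢ₋₁ − Cᵢ), so τᵢ = Vᵢ/Q.
τ₁ = 132/19.7 = 6.7005 s; τ₂ = 423/19.7 = 21.472 s.
Tank 1: C₁ = C_in(1 − e^(−t/τ₁)). Tank 2 (τ₁ ≠ τ₂): C₂ = C_in[1 − (τ₁ e^(−t/τ₁) − τ₂ e^(−t/τ₂))/(τ₁ − τ₂)].
At t = 20.7: e^(−t/τ₁) = 0.045533, e^(−t/τ₂) = 0.38135.
C₂ = 4.13·[1 − (6.7005·0.045533 − 21.472·0.38135)/(-14.772)] = 4.13·0.46632 = 1.9259 kg/m³.

1.93 kg/m³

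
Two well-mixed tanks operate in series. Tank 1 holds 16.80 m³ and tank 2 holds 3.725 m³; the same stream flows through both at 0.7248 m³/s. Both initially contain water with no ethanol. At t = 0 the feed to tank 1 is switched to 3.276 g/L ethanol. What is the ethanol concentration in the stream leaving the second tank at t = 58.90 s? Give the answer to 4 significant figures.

Each tank obeys Vᵢ dCᵢ/dt = Q(Cᵢ₋₁ − Cᵢ), so τᵢ = Vᵢ/Q.
τ₁ = 16.80/0.7248 = 23.1788 s; τ₂ = 3.725/0.7248 = 5.13935 s.
Tank 1: C₁ = C_in(1 − e^(−t/τ₁)). Tank 2 (τ₁ ≠ τ₂): C₂ = C_in[1 − (τ₁ e^(−t/τ₁) − τ₂ e^(−t/τ₂))/(τ₁ − τ₂)].
At t = 58.90: e^(−t/τ₁) = 0.0787786, e^(−t/τ₂) = 1.05372e-05.
C₂ = 3.276·[1 − (23.1788·0.0787786 − 5.13935·1.05372e-05)/(18.0395)] = 3.276·0.898781 = 2.94441 g/L.

2.944 g/L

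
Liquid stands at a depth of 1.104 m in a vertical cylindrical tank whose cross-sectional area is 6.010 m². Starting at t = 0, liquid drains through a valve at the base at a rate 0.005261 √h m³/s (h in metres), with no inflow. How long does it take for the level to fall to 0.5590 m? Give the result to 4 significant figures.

692.4 s

Volume balance on the tank: A dh/dt = −0.005261 √h.
Separate and integrate: 2(√h − √h₀) = −(0.005261/A) t.
t = 2A(√h₀ − √h)/0.005261 = 2·6.010·(√1.104 − √0.5590)/0.005261
  = 12.0200 × (1.05071 − 0.747663) / 0.005261 = 692.392 s.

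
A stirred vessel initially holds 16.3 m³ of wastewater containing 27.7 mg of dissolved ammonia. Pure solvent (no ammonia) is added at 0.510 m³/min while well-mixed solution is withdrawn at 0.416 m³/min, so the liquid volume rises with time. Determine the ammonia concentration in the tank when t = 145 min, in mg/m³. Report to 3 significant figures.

0.0629 mg/m³

Total volume: dV/dt = Q_in − Q_out = 0.094000 m³/min, so V(t) = 16.3 + 0.094000 t and V(145) = 29.930 m³.
Solute balance: dm/dt = 0 − Q_out C = −Q_out m/V(t).
dm/m = −Q_out dt/(V₀ + 0.094000 t); integrating gives ln(m/m₀) = −(Q_out/(Q_in−Q_out)) ln(V/V₀).
m = m₀ (V₀/V)^(Q_out/(Q_in−Q_out)) = 27.7 × (16.3/29.930)^(4.4255) = 1.8815 mg.
C = m/V = 1.8815/29.930 = 0.062862 mg/m³.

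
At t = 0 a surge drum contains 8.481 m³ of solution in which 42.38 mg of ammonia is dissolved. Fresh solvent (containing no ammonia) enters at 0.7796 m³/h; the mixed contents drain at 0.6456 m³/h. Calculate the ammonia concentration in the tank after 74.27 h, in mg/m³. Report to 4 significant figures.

Total volume: dV/dt = Q_in − Q_out = 0.134000 m³/h, so V(t) = 8.481 + 0.134000 t and V(74.27) = 18.4332 m³.
Species balance (pure solvent in): dm/dt = −Q_out · m/V(t).
Separate: dm/m = −Q_out dt/V(t) ⇒ ln(m/m₀) = −(Q_out/(Q_in−Q_out)) ln(V/V₀).
m = m₀ (V₀/V)^(Q_out/(Q_in−Q_out)) = 42.38 × (8.481/18.4332)^(4.81791) = 1.00644 mg.
C = m/V = 1.00644/18.4332 = 0.0545993 mg/m³.

0.05460 mg/m³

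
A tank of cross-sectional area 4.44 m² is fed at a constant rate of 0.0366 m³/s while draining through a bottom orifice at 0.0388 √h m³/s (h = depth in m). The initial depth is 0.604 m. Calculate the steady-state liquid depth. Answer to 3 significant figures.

Volume balance on the tank: A dh/dt = Q_in − 0.0388 √h. At steady state dh/dt = 0:
Q_in = 0.0388 √h_ss ⇒ √h_ss = 0.0366/0.0388 = 0.94330.
h_ss = 0.94330² = 0.88981 m. (Since h₀ = 0.604 m < h_ss, the level will rise toward this value.)

0.890 m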